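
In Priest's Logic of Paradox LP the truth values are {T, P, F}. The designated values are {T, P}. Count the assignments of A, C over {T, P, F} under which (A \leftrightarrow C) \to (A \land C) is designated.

Of the 9 assignments, 8 give a value in {T, P}.

8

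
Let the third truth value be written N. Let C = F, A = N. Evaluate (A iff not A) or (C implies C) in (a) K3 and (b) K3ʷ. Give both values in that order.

T; N

In K3: not A = not N = N
A iff not A = N iff N = N
C implies C = F implies F = T
(A iff not A) or (C implies C) = N or T = T
In K3ʷ: not A = not N = N
A iff not A = N iff N = N
C implies C = F implies F = T
(A iff not A) or (C implies C) = N or T = N
They differ because K3 and K3ʷ treat N differently under the binary connectives.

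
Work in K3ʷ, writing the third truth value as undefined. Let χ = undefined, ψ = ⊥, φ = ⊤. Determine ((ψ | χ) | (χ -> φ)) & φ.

ψ | χ = ⊥ | undefined = undefined
χ -> φ = undefined -> ⊤ = undefined  [any arg is the third value ⇒ result is the third value]
(ψ | χ) | (χ -> φ) = undefined | undefined = undefined
((ψ | χ) | (χ -> φ)) & φ = undefined & ⊤ = undefined

undefined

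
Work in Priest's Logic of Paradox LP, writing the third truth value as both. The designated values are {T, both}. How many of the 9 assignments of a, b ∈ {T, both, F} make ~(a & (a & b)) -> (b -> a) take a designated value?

Of the 9 assignments, 8 give a value in {T, both}.

8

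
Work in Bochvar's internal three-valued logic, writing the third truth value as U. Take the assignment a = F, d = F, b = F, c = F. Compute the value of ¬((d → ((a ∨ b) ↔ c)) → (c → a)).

F

a ∨ b = F ∨ F = F
(a ∨ b) ↔ c = F ↔ F = T
d → ((a ∨ b) ↔ c) = F → T = T
c → a = F → F = T
(d → ((a ∨ b) ↔ c)) → (c → a) = T → T = T
¬((d → ((a ∨ b) ↔ c)) → (c → a)) = ¬T = F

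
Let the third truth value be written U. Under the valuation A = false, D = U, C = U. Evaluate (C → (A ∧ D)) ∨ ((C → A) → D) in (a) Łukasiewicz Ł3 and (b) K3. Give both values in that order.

In Łukasiewicz Ł3: A ∧ D = false ∧ U = false
C → (A ∧ D) = U → false = U  [min(1, 1−½+0)]
C → A = U → false = U
(C → A) → D = U → U = true
(C → (A ∧ D)) ∨ ((C → A) → D) = U ∨ true = true
In K3: A ∧ D = false ∧ U = false
C → (A ∧ D) = U → false = U
C → A = U → false = U
(C → A) → D = U → U = U
(C → (A ∧ D)) ∨ ((C → A) → D) = U ∨ U = U
They differ because Łukasiewicz Ł3 and K3 treat U differently under implication.

true; U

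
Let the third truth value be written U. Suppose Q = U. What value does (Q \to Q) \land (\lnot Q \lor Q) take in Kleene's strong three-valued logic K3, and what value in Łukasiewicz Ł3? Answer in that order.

U; U

In Kleene's strong three-valued logic K3: Q \to Q = U \to U = U
\lnot Q = \lnot U = U
\lnot Q \lor Q = U \lor U = U
(Q \to Q) \land (\lnot Q \lor Q) = U \land U = U
In Łukasiewicz Ł3: Q \to Q = U \to U = true  [min(1, 1−½+½)]
\lnot Q = \lnot U = U
\lnot Q \lor Q = U \lor U = U
(Q \to Q) \land (\lnot Q \lor Q) = true \land U = U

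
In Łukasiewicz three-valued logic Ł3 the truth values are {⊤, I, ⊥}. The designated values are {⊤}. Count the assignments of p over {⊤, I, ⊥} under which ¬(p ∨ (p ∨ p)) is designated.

p=⊤: ⊥ ·
p=I: I ·
p=⊥: ⊤ ✓

1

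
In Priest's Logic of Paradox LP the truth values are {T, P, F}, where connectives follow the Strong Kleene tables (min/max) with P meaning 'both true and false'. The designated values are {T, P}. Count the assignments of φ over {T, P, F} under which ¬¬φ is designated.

2

φ=T: T ✓
φ=P: P ✓
φ=F: F ·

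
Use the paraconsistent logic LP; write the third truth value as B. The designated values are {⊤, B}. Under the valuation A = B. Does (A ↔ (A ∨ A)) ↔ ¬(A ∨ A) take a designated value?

Yes

A ∨ A = B ∨ B = B
A ↔ (A ∨ A) = B ↔ B = B
A ∨ A = B ∨ B = B
¬(A ∨ A) = ¬B = B
(A ↔ (A ∨ A)) ↔ ¬(A ∨ A) = B ↔ B = B
B ∈ {⊤, B}.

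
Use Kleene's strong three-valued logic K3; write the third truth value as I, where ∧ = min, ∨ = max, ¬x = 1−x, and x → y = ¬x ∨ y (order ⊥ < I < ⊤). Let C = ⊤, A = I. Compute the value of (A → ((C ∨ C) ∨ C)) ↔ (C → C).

C ∨ C = ⊤ ∨ ⊤ = ⊤
(C ∨ C) ∨ C = ⊤ ∨ ⊤ = ⊤
A → ((C ∨ C) ∨ C) = I → ⊤ = ⊤  [¬I ∨ ⊤]
C → C = ⊤ → ⊤ = ⊤
(A → ((C ∨ C) ∨ C)) ↔ (C → C) = ⊤ ↔ ⊤ = ⊤

⊤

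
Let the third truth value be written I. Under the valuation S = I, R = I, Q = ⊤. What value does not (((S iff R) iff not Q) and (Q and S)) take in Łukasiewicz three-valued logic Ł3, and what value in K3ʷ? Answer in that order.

⊤; I

In Łukasiewicz three-valued logic Ł3: S iff R = I iff I = ⊤
not Q = not ⊤ = ⊥
(S iff R) iff not Q = ⊤ iff ⊥ = ⊥
Q and S = ⊤ and I = I
((S iff R) iff not Q) and (Q and S) = ⊥ and I = ⊥
not (((S iff R) iff not Q) and (Q and S)) = not ⊥ = ⊤
In K3ʷ: S iff R = I iff I = I
not Q = not ⊤ = ⊥
(S iff R) iff not Q = I iff ⊥ = I
Q and S = ⊤ and I = I
((S iff R) iff not Q) and (Q and S) = I and I = I
not (((S iff R) iff not Q) and (Q and S)) = not I = I
They differ because Łukasiewicz three-valued logic Ł3 and K3ʷ treat I differently under the binary connectives.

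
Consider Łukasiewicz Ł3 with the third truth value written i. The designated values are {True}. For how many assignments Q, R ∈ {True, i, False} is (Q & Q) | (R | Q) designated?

5

Of the 9 assignments, 5 give a value in {True}.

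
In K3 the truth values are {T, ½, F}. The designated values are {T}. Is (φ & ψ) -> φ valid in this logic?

No

Countermodel: φ=½, ψ=T gives ½, which is not designated.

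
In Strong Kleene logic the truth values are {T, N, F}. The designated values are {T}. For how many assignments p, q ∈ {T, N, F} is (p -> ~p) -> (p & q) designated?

3

Designated under: (p=T, q=T); (p=T, q=N); (p=T, q=F).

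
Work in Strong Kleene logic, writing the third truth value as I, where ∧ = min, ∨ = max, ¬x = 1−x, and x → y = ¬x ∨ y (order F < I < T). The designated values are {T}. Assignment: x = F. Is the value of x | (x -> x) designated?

Yes

x -> x = F -> F = T
x | (x -> x) = F | T = T
T ∈ {T}.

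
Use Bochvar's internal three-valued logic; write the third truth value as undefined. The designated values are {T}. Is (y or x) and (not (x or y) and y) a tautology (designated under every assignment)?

Countermodel: y=T, x=T gives F, which is not designated.

No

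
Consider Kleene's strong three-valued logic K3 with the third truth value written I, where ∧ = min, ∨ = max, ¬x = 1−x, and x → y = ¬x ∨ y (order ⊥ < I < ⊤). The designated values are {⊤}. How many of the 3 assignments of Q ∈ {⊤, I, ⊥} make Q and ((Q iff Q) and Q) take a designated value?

1

Q=⊤: ⊤ ✓
Q=I: I ·
Q=⊥: ⊥ ·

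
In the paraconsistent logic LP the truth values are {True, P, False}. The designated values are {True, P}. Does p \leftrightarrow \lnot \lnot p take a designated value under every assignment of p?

Every assignment of p over {True, P, False} gives a value in {True, P}.
In particular, with p=P: p \leftrightarrow \lnot \lnot p = P.

Yes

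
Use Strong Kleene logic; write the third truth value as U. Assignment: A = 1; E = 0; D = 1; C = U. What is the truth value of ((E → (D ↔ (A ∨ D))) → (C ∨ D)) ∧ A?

1

A ∨ D = 1 ∨ 1 = 1
D ↔ (A ∨ D) = 1 ↔ 1 = 1
E → (D ↔ (A ∨ D)) = 0 → 1 = 1
C ∨ D = U ∨ 1 = 1
(E → (D ↔ (A ∨ D))) → (C ∨ D) = 1 → 1 = 1
((E → (D ↔ (A ∨ D))) → (C ∨ D)) ∧ A = 1 ∧ 1 = 1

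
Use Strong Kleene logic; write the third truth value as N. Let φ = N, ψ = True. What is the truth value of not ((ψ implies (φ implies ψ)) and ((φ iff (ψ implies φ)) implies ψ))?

False

φ implies ψ = N implies True = True  [not N or True]
ψ implies (φ implies ψ) = True implies True = True
ψ implies φ = True implies N = N
φ iff (ψ implies φ) = N iff N = N
(φ iff (ψ implies φ)) implies ψ = N implies True = True
(ψ implies (φ implies ψ)) and ((φ iff (ψ implies φ)) implies ψ) = True and True = True
not ((ψ implies (φ implies ψ)) and ((φ iff (ψ implies φ)) implies ψ)) = not True = False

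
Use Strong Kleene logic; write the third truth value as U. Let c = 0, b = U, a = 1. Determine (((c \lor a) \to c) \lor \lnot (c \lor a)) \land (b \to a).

c \lor a = 0 \lor 1 = 1
(c \lor a) \to c = 1 \to 0 = 0
c \lor a = 0 \lor 1 = 1
\lnot (c \lor a) = \lnot 1 = 0
((c \lor a) \to c) \lor \lnot (c \lor a) = 0 \lor 0 = 0
b \to a = U \to 1 = 1  [\lnot U \lor 1]
(((c \lor a) \to c) \lor \lnot (c \lor a)) \land (b \to a) = 0 \land 1 = 0

0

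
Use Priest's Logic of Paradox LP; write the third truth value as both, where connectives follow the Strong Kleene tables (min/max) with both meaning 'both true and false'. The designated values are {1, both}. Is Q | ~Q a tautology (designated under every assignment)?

Every assignment of Q over {1, both, 0} gives a value in {1, both}.
In particular, with Q=both: Q | ~Q = both.

Yes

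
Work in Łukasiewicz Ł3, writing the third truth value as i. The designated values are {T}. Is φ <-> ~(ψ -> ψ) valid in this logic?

Countermodel: φ=T, ψ=T gives F, which is not designated.

No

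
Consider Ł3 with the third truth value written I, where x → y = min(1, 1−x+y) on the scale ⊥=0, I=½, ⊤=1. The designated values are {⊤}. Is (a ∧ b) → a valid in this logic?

Yes

Every assignment of a, b over {⊤, I, ⊥} gives a value in {⊤}.
In particular, with a=I, b=I: (a ∧ b) → a = ⊤.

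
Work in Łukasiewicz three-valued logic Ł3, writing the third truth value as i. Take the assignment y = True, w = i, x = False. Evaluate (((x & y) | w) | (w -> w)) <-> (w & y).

x & y = False & True = False
(x & y) | w = False | i = i
w -> w = i -> i = True  [min(1, 1−½+½)]
((x & y) | w) | (w -> w) = i | True = True
w & y = i & True = i
(((x & y) | w) | (w -> w)) <-> (w & y) = True <-> i = i

i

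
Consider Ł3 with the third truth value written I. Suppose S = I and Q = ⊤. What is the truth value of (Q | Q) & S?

Q | Q = ⊤ | ⊤ = ⊤
(Q | Q) & S = ⊤ & I = I

I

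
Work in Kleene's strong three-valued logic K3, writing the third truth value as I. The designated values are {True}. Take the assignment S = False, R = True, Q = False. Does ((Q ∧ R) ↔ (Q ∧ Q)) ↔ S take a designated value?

Q ∧ R = False ∧ True = False
Q ∧ Q = False ∧ False = False
(Q ∧ R) ↔ (Q ∧ Q) = False ↔ False = True
((Q ∧ R) ↔ (Q ∧ Q)) ↔ S = True ↔ False = False
False ∉ {True}.

No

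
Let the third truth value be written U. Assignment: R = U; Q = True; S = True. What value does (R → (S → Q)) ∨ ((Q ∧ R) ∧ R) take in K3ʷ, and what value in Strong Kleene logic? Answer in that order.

In K3ʷ: S → Q = True → True = True
R → (S → Q) = U → True = U  [any arg is the third value ⇒ result is the third value]
Q ∧ R = True ∧ U = U
(Q ∧ R) ∧ R = U ∧ U = U
(R → (S → Q)) ∨ ((Q ∧ R) ∧ R) = U ∨ U = U
In Strong Kleene logic: S → Q = True → True = True
R → (S → Q) = U → True = True  [¬U ∨ True]
Q ∧ R = True ∧ U = U
(Q ∧ R) ∧ R = U ∧ U = U
(R → (S → Q)) ∨ ((Q ∧ R) ∧ R) = True ∨ U = True
They differ because K3ʷ and Strong Kleene logic treat U differently under the binary connectives.

U; True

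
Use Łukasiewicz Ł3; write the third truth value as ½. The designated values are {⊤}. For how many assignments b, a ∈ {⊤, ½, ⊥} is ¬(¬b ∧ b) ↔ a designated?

3

Designated under: (b=⊤, a=⊤); (b=½, a=½); (b=⊥, a=⊤).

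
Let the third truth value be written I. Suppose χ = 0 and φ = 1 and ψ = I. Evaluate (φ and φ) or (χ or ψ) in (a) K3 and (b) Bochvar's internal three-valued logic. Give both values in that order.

In K3: φ and φ = 1 and 1 = 1
χ or ψ = 0 or I = I
(φ and φ) or (χ or ψ) = 1 or I = 1
In Bochvar's internal three-valued logic: φ and φ = 1 and 1 = 1
χ or ψ = 0 or I = I
(φ and φ) or (χ or ψ) = 1 or I = I
They differ because K3 and Bochvar's internal three-valued logic treat I differently under the binary connectives.

1; I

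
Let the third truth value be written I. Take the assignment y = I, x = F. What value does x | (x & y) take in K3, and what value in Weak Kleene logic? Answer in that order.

F; I

In K3: x & y = F & I = F
x | (x & y) = F | F = F
In Weak Kleene logic: x & y = F & I = I
x | (x & y) = F | I = I
They differ because K3 and Weak Kleene logic treat I differently under the binary connectives.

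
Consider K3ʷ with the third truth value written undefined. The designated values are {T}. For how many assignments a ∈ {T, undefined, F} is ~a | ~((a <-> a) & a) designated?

1

a=T: F ·
a=undefined: undefined ·
a=F: T ✓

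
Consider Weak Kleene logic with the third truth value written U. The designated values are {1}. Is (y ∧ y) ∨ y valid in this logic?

No

Countermodel: y=U gives U, which is not designated.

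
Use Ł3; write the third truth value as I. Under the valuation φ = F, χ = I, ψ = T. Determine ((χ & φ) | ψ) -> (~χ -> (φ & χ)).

I

χ & φ = I & F = F
(χ & φ) | ψ = F | T = T
~χ = ~I = I
φ & χ = F & I = F
~χ -> (φ & χ) = I -> F = I  [min(1, 1−½+0)]
((χ & φ) | ψ) -> (~χ -> (φ & χ)) = T -> I = I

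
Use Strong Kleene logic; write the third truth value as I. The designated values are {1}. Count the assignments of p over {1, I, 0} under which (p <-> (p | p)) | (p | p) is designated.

2

p=1: 1 ✓
p=I: I ·
p=0: 1 ✓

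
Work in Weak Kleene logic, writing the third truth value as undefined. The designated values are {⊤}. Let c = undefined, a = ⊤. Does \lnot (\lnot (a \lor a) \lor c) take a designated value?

a \lor a = ⊤ \lor ⊤ = ⊤
\lnot (a \lor a) = \lnot ⊤ = ⊥
\lnot (a \lor a) \lor c = ⊥ \lor undefined = undefined
\lnot (\lnot (a \lor a) \lor c) = \lnot undefined = undefined
undefined ∉ {⊤}.

No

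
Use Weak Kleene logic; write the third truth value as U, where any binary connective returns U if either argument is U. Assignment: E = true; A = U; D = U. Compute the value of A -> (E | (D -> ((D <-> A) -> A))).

U

D <-> A = U <-> U = U
(D <-> A) -> A = U -> U = U  [any arg is the third value ⇒ result is the third value]
D -> ((D <-> A) -> A) = U -> U = U
E | (D -> ((D <-> A) -> A)) = true | U = U
A -> (E | (D -> ((D <-> A) -> A))) = U -> U = U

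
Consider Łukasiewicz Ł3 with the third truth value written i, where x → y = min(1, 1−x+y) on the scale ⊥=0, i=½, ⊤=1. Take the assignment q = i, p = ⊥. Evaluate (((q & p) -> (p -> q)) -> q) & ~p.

i

q & p = i & ⊥ = ⊥
p -> q = ⊥ -> i = ⊤  [min(1, 1−0+½)]
(q & p) -> (p -> q) = ⊥ -> ⊤ = ⊤
((q & p) -> (p -> q)) -> q = ⊤ -> i = i
~p = ~⊥ = ⊤
(((q & p) -> (p -> q)) -> q) & ~p = i & ⊤ = i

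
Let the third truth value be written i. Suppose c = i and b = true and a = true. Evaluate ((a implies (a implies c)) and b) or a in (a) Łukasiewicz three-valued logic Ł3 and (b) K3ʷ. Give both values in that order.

true; i

In Łukasiewicz three-valued logic Ł3: a implies c = true implies i = i
a implies (a implies c) = true implies i = i
(a implies (a implies c)) and b = i and true = i
((a implies (a implies c)) and b) or a = i or true = true
In K3ʷ: a implies c = true implies i = i
a implies (a implies c) = true implies i = i
(a implies (a implies c)) and b = i and true = i
((a implies (a implies c)) and b) or a = i or true = i
They differ because Łukasiewicz three-valued logic Ł3 and K3ʷ treat i differently under the binary connectives.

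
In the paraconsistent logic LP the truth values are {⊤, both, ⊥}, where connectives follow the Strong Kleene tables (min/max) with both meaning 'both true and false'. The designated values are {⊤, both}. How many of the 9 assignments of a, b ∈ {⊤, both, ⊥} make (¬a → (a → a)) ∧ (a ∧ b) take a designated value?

4

Designated under: (a=⊤, b=⊤); (a=⊤, b=both); (a=both, b=⊤); (a=both, b=both).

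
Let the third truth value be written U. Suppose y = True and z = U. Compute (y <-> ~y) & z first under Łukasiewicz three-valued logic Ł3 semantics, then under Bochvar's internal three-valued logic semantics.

In Łukasiewicz three-valued logic Ł3: ~y = ~True = False
y <-> ~y = True <-> False = False
(y <-> ~y) & z = False & U = False
In Bochvar's internal three-valued logic: ~y = ~True = False
y <-> ~y = True <-> False = False
(y <-> ~y) & z = False & U = U
They differ because Łukasiewicz three-valued logic Ł3 and Bochvar's internal three-valued logic treat U differently under the binary connectives.

False; U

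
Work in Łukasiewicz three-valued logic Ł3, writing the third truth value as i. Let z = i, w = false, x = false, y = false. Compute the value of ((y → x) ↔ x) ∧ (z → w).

false

y → x = false → false = true
(y → x) ↔ x = true ↔ false = false
z → w = i → false = i
((y → x) ↔ x) ∧ (z → w) = false ∧ i = false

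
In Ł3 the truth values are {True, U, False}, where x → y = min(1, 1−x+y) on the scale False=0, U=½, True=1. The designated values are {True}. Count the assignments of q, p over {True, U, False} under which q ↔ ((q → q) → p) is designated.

Designated under: (q=True, p=True); (q=U, p=U); (q=False, p=False).

3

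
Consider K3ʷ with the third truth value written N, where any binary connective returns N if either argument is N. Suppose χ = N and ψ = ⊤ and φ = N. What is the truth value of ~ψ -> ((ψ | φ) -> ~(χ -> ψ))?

~ψ = ~⊤ = ⊥
ψ | φ = ⊤ | N = N
χ -> ψ = N -> ⊤ = N
~(χ -> ψ) = ~N = N
(ψ | φ) -> ~(χ -> ψ) = N -> N = N
~ψ -> ((ψ | φ) -> ~(χ -> ψ)) = ⊥ -> N = N

N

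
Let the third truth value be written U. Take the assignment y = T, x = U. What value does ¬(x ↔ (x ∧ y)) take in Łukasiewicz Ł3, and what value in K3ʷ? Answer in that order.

F; U

In Łukasiewicz Ł3: x ∧ y = U ∧ T = U
x ↔ (x ∧ y) = U ↔ U = T
¬(x ↔ (x ∧ y)) = ¬T = F
In K3ʷ: x ∧ y = U ∧ T = U
x ↔ (x ∧ y) = U ↔ U = U
¬(x ↔ (x ∧ y)) = ¬U = U
They differ because Łukasiewicz Ł3 and K3ʷ treat U differently under the binary connectives.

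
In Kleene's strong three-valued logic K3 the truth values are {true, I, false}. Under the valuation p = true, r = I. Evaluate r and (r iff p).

I

r iff p = I iff true = I
r and (r iff p) = I and I = I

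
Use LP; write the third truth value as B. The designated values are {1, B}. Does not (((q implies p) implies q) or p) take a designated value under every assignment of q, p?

No

Countermodel: q=1, p=1 gives 0, which is not designated.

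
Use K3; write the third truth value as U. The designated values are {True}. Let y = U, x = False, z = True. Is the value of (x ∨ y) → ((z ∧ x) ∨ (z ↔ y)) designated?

No

x ∨ y = False ∨ U = U
z ∧ x = True ∧ False = False
z ↔ y = True ↔ U = U
(z ∧ x) ∨ (z ↔ y) = False ∨ U = U
(x ∨ y) → ((z ∧ x) ∨ (z ↔ y)) = U → U = U  [¬U ∨ U]
U ∉ {True}.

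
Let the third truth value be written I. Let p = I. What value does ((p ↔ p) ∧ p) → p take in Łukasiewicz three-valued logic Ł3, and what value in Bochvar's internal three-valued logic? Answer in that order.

In Łukasiewicz three-valued logic Ł3: p ↔ p = I ↔ I = 1
(p ↔ p) ∧ p = 1 ∧ I = I
((p ↔ p) ∧ p) → p = I → I = 1
In Bochvar's internal three-valued logic: p ↔ p = I ↔ I = I
(p ↔ p) ∧ p = I ∧ I = I
((p ↔ p) ∧ p) → p = I → I = I
They differ because Łukasiewicz three-valued logic Ł3 and Bochvar's internal three-valued logic treat I differently under the binary connectives.

1; I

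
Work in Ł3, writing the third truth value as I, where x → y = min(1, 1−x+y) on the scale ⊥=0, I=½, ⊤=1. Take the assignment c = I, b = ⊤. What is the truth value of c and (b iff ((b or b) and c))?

b or b = ⊤ or ⊤ = ⊤
(b or b) and c = ⊤ and I = I
b iff ((b or b) and c) = ⊤ iff I = I
c and (b iff ((b or b) and c)) = I and I = I

I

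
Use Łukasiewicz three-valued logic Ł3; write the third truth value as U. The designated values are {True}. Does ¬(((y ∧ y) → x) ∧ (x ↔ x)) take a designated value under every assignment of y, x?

No

Countermodel: y=True, x=True gives False, which is not designated.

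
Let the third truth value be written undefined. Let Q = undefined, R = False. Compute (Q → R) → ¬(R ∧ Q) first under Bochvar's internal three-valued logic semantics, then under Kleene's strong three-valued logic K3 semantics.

undefined; True

In Bochvar's internal three-valued logic: Q → R = undefined → False = undefined  [any arg is the third value ⇒ result is the third value]
R ∧ Q = False ∧ undefined = undefined
¬(R ∧ Q) = ¬undefined = undefined
(Q → R) → ¬(R ∧ Q) = undefined → undefined = undefined
In Kleene's strong three-valued logic K3: Q → R = undefined → False = undefined  [¬undefined ∨ False]
R ∧ Q = False ∧ undefined = False
¬(R ∧ Q) = ¬False = True
(Q → R) → ¬(R ∧ Q) = undefined → True = True
They differ because Bochvar's internal three-valued logic and Kleene's strong three-valued logic K3 treat undefined differently under the binary connectives.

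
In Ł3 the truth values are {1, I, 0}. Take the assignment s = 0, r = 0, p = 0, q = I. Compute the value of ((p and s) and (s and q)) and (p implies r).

0

p and s = 0 and 0 = 0
s and q = 0 and I = 0
(p and s) and (s and q) = 0 and 0 = 0
p implies r = 0 implies 0 = 1
((p and s) and (s and q)) and (p implies r) = 0 and 1 = 0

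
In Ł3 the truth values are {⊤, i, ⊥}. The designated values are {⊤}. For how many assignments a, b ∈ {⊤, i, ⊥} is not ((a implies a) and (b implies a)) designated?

Designated under: (a=⊥, b=⊤).

1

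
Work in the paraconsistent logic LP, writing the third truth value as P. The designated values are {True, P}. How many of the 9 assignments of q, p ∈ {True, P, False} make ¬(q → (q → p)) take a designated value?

Designated under: (q=True, p=P); (q=True, p=False); (q=P, p=P); (q=P, p=False).

4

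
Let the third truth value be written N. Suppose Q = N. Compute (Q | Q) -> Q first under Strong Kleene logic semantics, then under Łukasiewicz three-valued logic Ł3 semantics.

In Strong Kleene logic: Q | Q = N | N = N
(Q | Q) -> Q = N -> N = N  [~N | N]
In Łukasiewicz three-valued logic Ł3: Q | Q = N | N = N
(Q | Q) -> Q = N -> N = ⊤  [min(1, 1−½+½)]
They differ because Strong Kleene logic and Łukasiewicz three-valued logic Ł3 treat N differently under implication.

N; ⊤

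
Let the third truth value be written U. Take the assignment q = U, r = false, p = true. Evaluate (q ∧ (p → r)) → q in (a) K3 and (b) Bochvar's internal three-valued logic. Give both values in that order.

true; U

In K3: p → r = true → false = false
q ∧ (p → r) = U ∧ false = false
(q ∧ (p → r)) → q = false → U = true  [¬false ∨ U]
In Bochvar's internal three-valued logic: p → r = true → false = false
q ∧ (p → r) = U ∧ false = U
(q ∧ (p → r)) → q = U → U = U  [any arg is the third value ⇒ result is the third value]
They differ because K3 and Bochvar's internal three-valued logic treat U differently under the binary connectives.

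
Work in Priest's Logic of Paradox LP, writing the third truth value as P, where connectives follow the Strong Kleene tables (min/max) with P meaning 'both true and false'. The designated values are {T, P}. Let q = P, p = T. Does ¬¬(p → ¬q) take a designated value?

Yes

¬q = ¬P = P
p → ¬q = T → P = P  [¬T ∨ P]
¬(p → ¬q) = ¬P = P
¬¬(p → ¬q) = ¬P = P
P ∈ {T, P}.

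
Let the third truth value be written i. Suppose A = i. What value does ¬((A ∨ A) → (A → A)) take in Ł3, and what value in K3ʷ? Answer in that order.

In Ł3: A ∨ A = i ∨ i = i
A → A = i → i = true
(A ∨ A) → (A → A) = i → true = true
¬((A ∨ A) → (A → A)) = ¬true = false
In K3ʷ: A ∨ A = i ∨ i = i
A → A = i → i = i  [any arg is the third value ⇒ result is the third value]
(A ∨ A) → (A → A) = i → i = i
¬((A ∨ A) → (A → A)) = ¬i = i
They differ because Ł3 and K3ʷ treat i differently under the binary connectives.

false; i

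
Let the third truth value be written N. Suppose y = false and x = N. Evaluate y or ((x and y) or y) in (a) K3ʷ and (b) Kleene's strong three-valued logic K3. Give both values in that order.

N; false

In K3ʷ: x and y = N and false = N
(x and y) or y = N or false = N
y or ((x and y) or y) = false or N = N
In Kleene's strong three-valued logic K3: x and y = N and false = false
(x and y) or y = false or false = false
y or ((x and y) or y) = false or false = false
They differ because K3ʷ and Kleene's strong three-valued logic K3 treat N differently under the binary connectives.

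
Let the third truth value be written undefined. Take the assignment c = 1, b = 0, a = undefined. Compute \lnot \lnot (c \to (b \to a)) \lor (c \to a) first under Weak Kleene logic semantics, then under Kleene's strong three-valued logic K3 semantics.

In Weak Kleene logic: b \to a = 0 \to undefined = undefined  [any arg is the third value ⇒ result is the third value]
c \to (b \to a) = 1 \to undefined = undefined
\lnot (c \to (b \to a)) = \lnot undefined = undefined
\lnot \lnot (c \to (b \to a)) = \lnot undefined = undefined
c \to a = 1 \to undefined = undefined
\lnot \lnot (c \to (b \to a)) \lor (c \to a) = undefined \lor undefined = undefined
In Kleene's strong three-valued logic K3: b \to a = 0 \to undefined = 1  [\lnot 0 \lor undefined]
c \to (b \to a) = 1 \to 1 = 1
\lnot (c \to (b \to a)) = \lnot 1 = 0
\lnot \lnot (c \to (b \to a)) = \lnot 0 = 1
c \to a = 1 \to undefined = undefined
\lnot \lnot (c \to (b \to a)) \lor (c \to a) = 1 \lor undefined = 1
They differ because Weak Kleene logic and Kleene's strong three-valued logic K3 treat undefined differently under the binary connectives.

undefined; 1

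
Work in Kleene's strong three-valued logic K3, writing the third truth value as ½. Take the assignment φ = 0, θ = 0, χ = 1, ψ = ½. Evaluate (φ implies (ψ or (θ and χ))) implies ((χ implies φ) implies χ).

θ and χ = 0 and 1 = 0
ψ or (θ and χ) = ½ or 0 = ½
φ implies (ψ or (θ and χ)) = 0 implies ½ = 1  [not 0 or ½]
χ implies φ = 1 implies 0 = 0
(χ implies φ) implies χ = 0 implies 1 = 1
(φ implies (ψ or (θ and χ))) implies ((χ implies φ) implies χ) = 1 implies 1 = 1

1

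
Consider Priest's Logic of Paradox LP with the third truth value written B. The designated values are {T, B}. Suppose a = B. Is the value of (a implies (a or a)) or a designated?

a or a = B or B = B
a implies (a or a) = B implies B = B  [not B or B]
(a implies (a or a)) or a = B or B = B
B ∈ {T, B}.

Yes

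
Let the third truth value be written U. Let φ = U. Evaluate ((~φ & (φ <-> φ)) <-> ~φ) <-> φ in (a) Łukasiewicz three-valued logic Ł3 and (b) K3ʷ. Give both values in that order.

In Łukasiewicz three-valued logic Ł3: ~φ = ~U = U
φ <-> φ = U <-> U = T
~φ & (φ <-> φ) = U & T = U
~φ = ~U = U
(~φ & (φ <-> φ)) <-> ~φ = U <-> U = T
((~φ & (φ <-> φ)) <-> ~φ) <-> φ = T <-> U = U
In K3ʷ: ~φ = ~U = U
φ <-> φ = U <-> U = U
~φ & (φ <-> φ) = U & U = U
~φ = ~U = U
(~φ & (φ <-> φ)) <-> ~φ = U <-> U = U
((~φ & (φ <-> φ)) <-> ~φ) <-> φ = U <-> U = U

U; U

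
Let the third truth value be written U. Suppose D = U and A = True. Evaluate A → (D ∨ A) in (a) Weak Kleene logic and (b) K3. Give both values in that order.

U; True

In Weak Kleene logic: D ∨ A = U ∨ True = U
A → (D ∨ A) = True → U = U  [any arg is the third value ⇒ result is the third value]
In K3: D ∨ A = U ∨ True = True
A → (D ∨ A) = True → True = True
They differ because Weak Kleene logic and K3 treat U differently under the binary connectives.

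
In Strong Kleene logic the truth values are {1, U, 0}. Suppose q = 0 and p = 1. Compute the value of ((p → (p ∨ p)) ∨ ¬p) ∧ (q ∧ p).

0

p ∨ p = 1 ∨ 1 = 1
p → (p ∨ p) = 1 → 1 = 1
¬p = ¬1 = 0
(p → (p ∨ p)) ∨ ¬p = 1 ∨ 0 = 1
q ∧ p = 0 ∧ 1 = 0
((p → (p ∨ p)) ∨ ¬p) ∧ (q ∧ p) = 1 ∧ 0 = 0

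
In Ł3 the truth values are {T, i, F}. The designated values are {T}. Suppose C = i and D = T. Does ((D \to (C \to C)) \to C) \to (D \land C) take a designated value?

Yes

C \to C = i \to i = T  [min(1, 1−½+½)]
D \to (C \to C) = T \to T = T
(D \to (C \to C)) \to C = T \to i = i
D \land C = T \land i = i
((D \to (C \to C)) \to C) \to (D \land C) = i \to i = T
T ∈ {T}.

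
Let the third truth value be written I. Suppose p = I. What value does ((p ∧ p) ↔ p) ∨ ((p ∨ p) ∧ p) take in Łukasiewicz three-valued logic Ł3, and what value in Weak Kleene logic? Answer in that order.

In Łukasiewicz three-valued logic Ł3: p ∧ p = I ∧ I = I
(p ∧ p) ↔ p = I ↔ I = ⊤  [1 − |½−½|]
p ∨ p = I ∨ I = I
(p ∨ p) ∧ p = I ∧ I = I
((p ∧ p) ↔ p) ∨ ((p ∨ p) ∧ p) = ⊤ ∨ I = ⊤
In Weak Kleene logic: p ∧ p = I ∧ I = I
(p ∧ p) ↔ p = I ↔ I = I
p ∨ p = I ∨ I = I
(p ∨ p) ∧ p = I ∧ I = I
((p ∧ p) ↔ p) ∨ ((p ∨ p) ∧ p) = I ∨ I = I
They differ because Łukasiewicz three-valued logic Ł3 and Weak Kleene logic treat I differently under the binary connectives.

⊤; I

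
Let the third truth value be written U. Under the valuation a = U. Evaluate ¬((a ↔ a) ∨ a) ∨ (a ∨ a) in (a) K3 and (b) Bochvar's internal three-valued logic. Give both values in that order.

U; U

In K3: a ↔ a = U ↔ U = U
(a ↔ a) ∨ a = U ∨ U = U
¬((a ↔ a) ∨ a) = ¬U = U
a ∨ a = U ∨ U = U
¬((a ↔ a) ∨ a) ∨ (a ∨ a) = U ∨ U = U
In Bochvar's internal three-valued logic: a ↔ a = U ↔ U = U
(a ↔ a) ∨ a = U ∨ U = U
¬((a ↔ a) ∨ a) = ¬U = U
a ∨ a = U ∨ U = U
¬((a ↔ a) ∨ a) ∨ (a ∨ a) = U ∨ U = U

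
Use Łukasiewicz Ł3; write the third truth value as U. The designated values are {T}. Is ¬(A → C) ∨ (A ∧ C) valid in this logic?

No

Countermodel: A=T, C=U gives U, which is not designated.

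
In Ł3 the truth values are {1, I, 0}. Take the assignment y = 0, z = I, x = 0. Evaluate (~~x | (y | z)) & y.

~x = ~0 = 1
~~x = ~1 = 0
y | z = 0 | I = I
~~x | (y | z) = 0 | I = I
(~~x | (y | z)) & y = I & 0 = 0

0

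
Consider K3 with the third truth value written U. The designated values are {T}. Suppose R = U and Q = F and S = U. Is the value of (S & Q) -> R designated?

Yes

S & Q = U & F = F
(S & Q) -> R = F -> U = T  [~F | U]
T ∈ {T}.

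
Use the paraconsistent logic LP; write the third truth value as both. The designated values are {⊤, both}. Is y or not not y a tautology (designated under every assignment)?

No

Countermodel: y=⊥ gives ⊥, which is not designated.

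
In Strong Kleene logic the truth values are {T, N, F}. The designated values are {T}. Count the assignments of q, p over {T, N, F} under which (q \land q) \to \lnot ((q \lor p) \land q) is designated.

3

Designated under: (q=F, p=T); (q=F, p=N); (q=F, p=F).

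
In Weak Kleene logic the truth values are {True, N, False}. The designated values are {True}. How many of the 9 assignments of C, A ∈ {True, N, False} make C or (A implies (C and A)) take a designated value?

Designated under: (C=True, A=True); (C=True, A=False); (C=False, A=False).

3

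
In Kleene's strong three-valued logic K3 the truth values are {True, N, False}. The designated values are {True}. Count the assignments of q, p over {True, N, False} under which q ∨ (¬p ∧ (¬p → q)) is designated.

3

Designated under: (q=True, p=True); (q=True, p=N); (q=True, p=False).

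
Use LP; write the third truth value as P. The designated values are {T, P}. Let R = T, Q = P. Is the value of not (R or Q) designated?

R or Q = T or P = T
not (R or Q) = not T = F
F ∉ {T, P}.

No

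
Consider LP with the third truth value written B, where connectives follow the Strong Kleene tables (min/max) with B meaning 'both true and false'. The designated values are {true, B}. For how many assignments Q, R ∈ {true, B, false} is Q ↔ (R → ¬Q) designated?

5

Of the 9 assignments, 5 give a value in {true, B}.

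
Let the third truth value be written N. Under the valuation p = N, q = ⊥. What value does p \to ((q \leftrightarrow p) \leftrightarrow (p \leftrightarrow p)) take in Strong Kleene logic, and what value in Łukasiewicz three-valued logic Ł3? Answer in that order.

N; ⊤

In Strong Kleene logic: q \leftrightarrow p = ⊥ \leftrightarrow N = N
p \leftrightarrow p = N \leftrightarrow N = N
(q \leftrightarrow p) \leftrightarrow (p \leftrightarrow p) = N \leftrightarrow N = N
p \to ((q \leftrightarrow p) \leftrightarrow (p \leftrightarrow p)) = N \to N = N  [\lnot N \lor N]
In Łukasiewicz three-valued logic Ł3: q \leftrightarrow p = ⊥ \leftrightarrow N = N  [1 − |0−½|]
p \leftrightarrow p = N \leftrightarrow N = ⊤
(q \leftrightarrow p) \leftrightarrow (p \leftrightarrow p) = N \leftrightarrow ⊤ = N
p \to ((q \leftrightarrow p) \leftrightarrow (p \leftrightarrow p)) = N \to N = ⊤
They differ because Strong Kleene logic and Łukasiewicz three-valued logic Ł3 treat N differently under implication.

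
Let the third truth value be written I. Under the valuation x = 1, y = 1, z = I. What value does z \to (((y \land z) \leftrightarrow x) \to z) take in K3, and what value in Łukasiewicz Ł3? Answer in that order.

I; 1

In K3: y \land z = 1 \land I = I
(y \land z) \leftrightarrow x = I \leftrightarrow 1 = I
((y \land z) \leftrightarrow x) \to z = I \to I = I  [\lnot I \lor I]
z \to (((y \land z) \leftrightarrow x) \to z) = I \to I = I
In Łukasiewicz Ł3: y \land z = 1 \land I = I
(y \land z) \leftrightarrow x = I \leftrightarrow 1 = I  [1 − |½−1|]
((y \land z) \leftrightarrow x) \to z = I \to I = 1
z \to (((y \land z) \leftrightarrow x) \to z) = I \to 1 = 1
They differ because K3 and Łukasiewicz Ł3 treat I differently under implication.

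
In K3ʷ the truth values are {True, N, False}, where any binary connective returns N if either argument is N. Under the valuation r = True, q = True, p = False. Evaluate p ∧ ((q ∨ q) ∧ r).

q ∨ q = True ∨ True = True
(q ∨ q) ∧ r = True ∧ True = True
p ∧ ((q ∨ q) ∧ r) = False ∧ True = False

False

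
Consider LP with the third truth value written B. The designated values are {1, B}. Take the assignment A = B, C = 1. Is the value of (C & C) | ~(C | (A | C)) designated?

C & C = 1 & 1 = 1
A | C = B | 1 = 1
C | (A | C) = 1 | 1 = 1
~(C | (A | C)) = ~1 = 0
(C & C) | ~(C | (A | C)) = 1 | 0 = 1
1 ∈ {1, B}.

Yes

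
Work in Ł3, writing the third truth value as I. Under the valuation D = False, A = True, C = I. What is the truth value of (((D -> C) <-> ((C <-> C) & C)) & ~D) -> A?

True

D -> C = False -> I = True  [min(1, 1−0+½)]
C <-> C = I <-> I = True
(C <-> C) & C = True & I = I
(D -> C) <-> ((C <-> C) & C) = True <-> I = I
~D = ~False = True
((D -> C) <-> ((C <-> C) & C)) & ~D = I & True = I
(((D -> C) <-> ((C <-> C) & C)) & ~D) -> A = I -> True = True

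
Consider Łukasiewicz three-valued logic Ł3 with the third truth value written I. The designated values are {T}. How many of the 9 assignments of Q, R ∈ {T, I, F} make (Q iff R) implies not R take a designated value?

Of the 9 assignments, 6 give a value in {T}.

6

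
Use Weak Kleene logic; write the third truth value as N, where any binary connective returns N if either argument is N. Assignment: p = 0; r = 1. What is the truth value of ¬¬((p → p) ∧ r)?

p → p = 0 → 0 = 1
(p → p) ∧ r = 1 ∧ 1 = 1
¬((p → p) ∧ r) = ¬1 = 0
¬¬((p → p) ∧ r) = ¬0 = 1

1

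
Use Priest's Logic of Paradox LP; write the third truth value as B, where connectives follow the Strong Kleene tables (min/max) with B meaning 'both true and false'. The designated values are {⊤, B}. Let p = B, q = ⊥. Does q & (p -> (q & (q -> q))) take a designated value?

No

q -> q = ⊥ -> ⊥ = ⊤
q & (q -> q) = ⊥ & ⊤ = ⊥
p -> (q & (q -> q)) = B -> ⊥ = B  [~B | ⊥]
q & (p -> (q & (q -> q))) = ⊥ & B = ⊥
⊥ ∉ {⊤, B}.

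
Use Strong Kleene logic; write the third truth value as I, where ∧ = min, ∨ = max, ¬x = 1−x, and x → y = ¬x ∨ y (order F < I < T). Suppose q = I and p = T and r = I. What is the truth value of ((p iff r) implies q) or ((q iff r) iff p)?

p iff r = T iff I = I
(p iff r) implies q = I implies I = I  [not I or I]
q iff r = I iff I = I
(q iff r) iff p = I iff T = I
((p iff r) implies q) or ((q iff r) iff p) = I or I = I

I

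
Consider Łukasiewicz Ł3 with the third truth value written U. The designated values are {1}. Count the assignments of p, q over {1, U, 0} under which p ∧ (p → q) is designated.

1

Designated under: (p=1, q=1).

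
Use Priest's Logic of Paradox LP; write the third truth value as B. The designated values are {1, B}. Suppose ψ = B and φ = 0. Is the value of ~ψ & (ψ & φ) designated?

~ψ = ~B = B
ψ & φ = B & 0 = 0
~ψ & (ψ & φ) = B & 0 = 0
0 ∉ {1, B}.

No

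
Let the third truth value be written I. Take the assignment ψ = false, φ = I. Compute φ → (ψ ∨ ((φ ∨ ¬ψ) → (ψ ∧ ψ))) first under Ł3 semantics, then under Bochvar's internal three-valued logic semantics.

In Ł3: ¬ψ = ¬false = true
φ ∨ ¬ψ = I ∨ true = true
ψ ∧ ψ = false ∧ false = false
(φ ∨ ¬ψ) → (ψ ∧ ψ) = true → false = false
ψ ∨ ((φ ∨ ¬ψ) → (ψ ∧ ψ)) = false ∨ false = false
φ → (ψ ∨ ((φ ∨ ¬ψ) → (ψ ∧ ψ))) = I → false = I  [min(1, 1−½+0)]
In Bochvar's internal three-valued logic: ¬ψ = ¬false = true
φ ∨ ¬ψ = I ∨ true = I
ψ ∧ ψ = false ∧ false = false
(φ ∨ ¬ψ) → (ψ ∧ ψ) = I → false = I  [any arg is the third value ⇒ result is the third value]
ψ ∨ ((φ ∨ ¬ψ) → (ψ ∧ ψ)) = false ∨ I = I
φ → (ψ ∨ ((φ ∨ ¬ψ) → (ψ ∧ ψ))) = I → I = I

I; I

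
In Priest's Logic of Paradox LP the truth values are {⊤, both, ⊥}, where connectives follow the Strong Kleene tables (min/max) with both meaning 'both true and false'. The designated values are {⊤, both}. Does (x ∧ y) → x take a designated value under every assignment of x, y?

Every assignment of x, y over {⊤, both, ⊥} gives a value in {⊤, both}.
In particular, with x=both, y=both: (x ∧ y) → x = both.

Yes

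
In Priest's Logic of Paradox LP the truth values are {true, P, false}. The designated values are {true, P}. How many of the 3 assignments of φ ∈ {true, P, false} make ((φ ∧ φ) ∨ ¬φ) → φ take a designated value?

φ=true: true ✓
φ=P: P ✓
φ=false: false ·

2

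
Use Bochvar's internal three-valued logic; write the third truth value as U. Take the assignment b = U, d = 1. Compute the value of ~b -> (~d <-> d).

~b = ~U = U
~d = ~1 = 0
~d <-> d = 0 <-> 1 = 0
~b -> (~d <-> d) = U -> 0 = U

U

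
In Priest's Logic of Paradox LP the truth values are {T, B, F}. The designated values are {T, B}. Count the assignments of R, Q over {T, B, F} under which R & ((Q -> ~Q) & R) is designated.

4

Designated under: (R=T, Q=B); (R=T, Q=F); (R=B, Q=B); (R=B, Q=F).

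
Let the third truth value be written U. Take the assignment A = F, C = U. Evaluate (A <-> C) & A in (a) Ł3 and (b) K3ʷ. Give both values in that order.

F; U

In Ł3: A <-> C = F <-> U = U  [1 − |0−½|]
(A <-> C) & A = U & F = F
In K3ʷ: A <-> C = F <-> U = U
(A <-> C) & A = U & F = U
They differ because Ł3 and K3ʷ treat U differently under the binary connectives.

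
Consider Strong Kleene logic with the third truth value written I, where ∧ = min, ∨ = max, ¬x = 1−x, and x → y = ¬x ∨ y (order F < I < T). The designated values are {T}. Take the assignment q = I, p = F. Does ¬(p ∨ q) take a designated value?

No

p ∨ q = F ∨ I = I
¬(p ∨ q) = ¬I = I
I ∉ {T}.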